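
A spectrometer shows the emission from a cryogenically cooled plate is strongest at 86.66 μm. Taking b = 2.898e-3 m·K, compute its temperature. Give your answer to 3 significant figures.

Wien's law gives T = b/λ_max = (2.898×10⁻³ m·K)/(8.666×10⁻⁵ m) = 33.4 K.

T ≈ 33.4 K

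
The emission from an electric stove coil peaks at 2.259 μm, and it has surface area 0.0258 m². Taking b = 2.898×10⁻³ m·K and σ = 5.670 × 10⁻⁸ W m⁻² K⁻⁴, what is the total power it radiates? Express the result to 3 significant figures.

P ≈ 3.96×10³ W

Wien's law: T = b/λ_max = 2.898×10⁻³/2.259×10⁻⁶ = 1282.87 K.
Area A = 0.0258 m².
Then P = σAT⁴ = 5.670×10⁻⁸×0.0258×(1282.87)⁴ = 3.96×10³ W.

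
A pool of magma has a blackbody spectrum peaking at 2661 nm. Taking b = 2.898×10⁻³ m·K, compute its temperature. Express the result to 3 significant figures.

T ≈ 1.09×10³ K

Wien's law gives T = b/λ_max = (2.898×10⁻³ m·K)/(2.661×10⁻⁶ m) = 1.09×10³ K.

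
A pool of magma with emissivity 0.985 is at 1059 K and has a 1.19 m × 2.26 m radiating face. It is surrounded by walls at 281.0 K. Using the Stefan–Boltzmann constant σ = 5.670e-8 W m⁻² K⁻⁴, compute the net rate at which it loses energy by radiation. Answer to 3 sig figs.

Net loss ≈ 1.88×10⁵ W

Area A = 1.19 × 2.26 = 2.6894 m².
Net radiated power P_net = εσA(T⁴ − T₀⁴) = 0.985×5.670×10⁻⁸×2.6894×(1059⁴ − 281.0⁴).
T⁴ − T₀⁴ = 1.25772×10¹² − 6.23484×10⁹ = 1.25149×10¹² K⁴, so P_net = 1.88×10⁵ W.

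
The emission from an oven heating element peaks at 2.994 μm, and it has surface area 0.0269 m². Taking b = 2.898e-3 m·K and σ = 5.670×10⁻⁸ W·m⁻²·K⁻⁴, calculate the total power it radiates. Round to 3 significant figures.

P ≈ 1.34×10³ W

Wien's law: T = b/λ_max = 2.898×10⁻³/2.994×10⁻⁶ = 967.936 K.
Area A = 0.0269 m².
Then P = σAT⁴ = 5.670×10⁻⁸×0.0269×(967.936)⁴ = 1.34×10³ W.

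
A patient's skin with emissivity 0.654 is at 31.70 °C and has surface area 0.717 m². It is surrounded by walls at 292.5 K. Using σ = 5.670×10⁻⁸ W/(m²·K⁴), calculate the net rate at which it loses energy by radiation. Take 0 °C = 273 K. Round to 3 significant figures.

T = 31.70 °C + 273 = 304.70 K.
Area A = 0.717 m².
Net radiated power P_net = εσA(T⁴ − T₀⁴) = 0.654×5.670×10⁻⁸×0.717×(304.70⁴ − 292.5⁴).
T⁴ − T₀⁴ = 8.61965×10⁹ − 7.31987×10⁹ = 1.29978×10⁹ K⁴, so P_net = 34.6 W.

Net loss ≈ 34.6 W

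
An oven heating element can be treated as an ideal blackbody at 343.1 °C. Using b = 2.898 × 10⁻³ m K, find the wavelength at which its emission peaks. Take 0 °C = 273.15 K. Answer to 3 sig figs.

λ_max ≈ 4.70 μm

T = 343.1 °C + 273.15 = 616.25 K.
Wien's displacement law: λ_max = b/T = (2.898×10⁻³ m·K)/(616.25 K) = 4.703×10⁻⁶ m.
That is 4.70 μm, in the infrared range.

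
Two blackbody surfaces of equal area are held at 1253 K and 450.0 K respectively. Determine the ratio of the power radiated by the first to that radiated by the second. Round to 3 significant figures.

With equal areas, P₁/P₂ = (T₁/T₂)⁴ = (1253/450.0)⁴ = 60.1.

P₁/P₂ ≈ 60.1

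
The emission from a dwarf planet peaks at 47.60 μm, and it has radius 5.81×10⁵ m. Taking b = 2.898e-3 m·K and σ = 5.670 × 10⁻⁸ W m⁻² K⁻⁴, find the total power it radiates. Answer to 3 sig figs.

P ≈ 3.30×10¹² W

Wien's law: T = b/λ_max = 2.898×10⁻³/4.760×10⁻⁵ = 60.8824 K.
Surface area A = 4πR² = 4π(5.81×10⁵ m)² = 4.24192×10¹² m².
Then P = σAT⁴ = 5.670×10⁻⁸×4.24192×10¹²×(60.8824)⁴ = 3.30×10¹² W.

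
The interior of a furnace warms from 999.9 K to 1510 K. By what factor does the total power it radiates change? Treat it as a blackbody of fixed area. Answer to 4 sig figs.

P₂/P₁ ≈ 5.201

P ∝ T⁴, so P₂/P₁ = (T₂/T₁)⁴ = (1510/999.9)⁴ = (1.51015)⁴ = 5.201.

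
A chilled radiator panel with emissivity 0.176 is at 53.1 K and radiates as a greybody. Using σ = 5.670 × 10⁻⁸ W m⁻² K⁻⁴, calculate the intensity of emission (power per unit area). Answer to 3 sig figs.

Stefan–Boltzmann: I = εσT⁴ = 0.176 × 5.670×10⁻⁸ × (53.1)⁴ = 0.0793 W/m².

I ≈ 0.0793 W/m²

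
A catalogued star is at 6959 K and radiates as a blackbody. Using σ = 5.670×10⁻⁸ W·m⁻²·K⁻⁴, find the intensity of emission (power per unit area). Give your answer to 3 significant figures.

I ≈ 1.33×10⁸ W/m²

Stefan–Boltzmann: I = σT⁴ = 5.670×10⁻⁸ × (6959)⁴ = 1.33×10⁸ W/m².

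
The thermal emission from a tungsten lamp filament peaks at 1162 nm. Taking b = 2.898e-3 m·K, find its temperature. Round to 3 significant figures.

Wien's law gives T = b/λ_max = (2.898×10⁻³ m·K)/(1.162×10⁻⁶ m) = 2.49×10³ K.

T ≈ 2.49×10³ K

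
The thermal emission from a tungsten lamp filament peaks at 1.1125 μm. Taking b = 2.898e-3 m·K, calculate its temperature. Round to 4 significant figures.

Wien's law gives T = b/λ_max = (2.898×10⁻³ m·K)/(1.1125×10⁻⁶ m) = 2605 K.

T ≈ 2605 K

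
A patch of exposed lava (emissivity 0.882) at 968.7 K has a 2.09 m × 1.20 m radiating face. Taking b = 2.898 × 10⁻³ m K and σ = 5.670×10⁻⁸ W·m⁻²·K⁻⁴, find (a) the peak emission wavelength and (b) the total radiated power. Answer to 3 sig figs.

λ_max ≈ 2.99×10³ nm; P ≈ 1.10×10⁵ W

(a) λ_max = b/T = 2.898×10⁻³/968.7 = 2.992×10⁻⁶ m = 2.99×10³ nm.
Area A = 2.09 × 1.20 = 2.508 m².
(b) P = εσAT⁴ = 0.882×5.670×10⁻⁸×2.508×(968.7)⁴ = 1.10×10⁵ W.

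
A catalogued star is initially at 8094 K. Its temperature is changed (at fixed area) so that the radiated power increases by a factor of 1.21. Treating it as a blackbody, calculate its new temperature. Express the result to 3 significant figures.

P ∝ T⁴, so T₂/T₁ = (P₂/P₁)^(1/4) = (1.21)^(1/4) = 1.04881.
T₂ = 8094 × 1.04881 = 8.49×10³ K.

T₂ ≈ 8.49×10³ K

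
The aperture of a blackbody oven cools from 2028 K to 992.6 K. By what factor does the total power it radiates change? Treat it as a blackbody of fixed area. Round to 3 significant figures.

P ∝ T⁴, so P₂/P₁ = (T₂/T₁)⁴ = (992.6/2028)⁴ = (0.489448)⁴ = 0.0574.

P₂/P₁ ≈ 0.0574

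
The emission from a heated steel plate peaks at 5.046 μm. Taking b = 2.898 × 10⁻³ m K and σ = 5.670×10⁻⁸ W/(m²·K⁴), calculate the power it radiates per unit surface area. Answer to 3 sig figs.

Wien's law: T = b/λ_max = 2.898×10⁻³/5.046×10⁻⁶ = 574.316 K.
Then I = σT⁴ = 5.670×10⁻⁸×(574.316)⁴ = 6.17×10³ W/m².

I ≈ 6.17×10³ W/m²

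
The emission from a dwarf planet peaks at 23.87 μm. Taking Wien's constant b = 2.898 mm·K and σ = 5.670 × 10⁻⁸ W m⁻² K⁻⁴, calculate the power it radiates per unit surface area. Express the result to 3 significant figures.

I ≈ 12.3 W/m²

Wien's law: T = b/λ_max = 2.898×10⁻³/2.387×10⁻⁵ = 121.408 K.
Then I = σT⁴ = 5.670×10⁻⁸×(121.408)⁴ = 12.3 W/m².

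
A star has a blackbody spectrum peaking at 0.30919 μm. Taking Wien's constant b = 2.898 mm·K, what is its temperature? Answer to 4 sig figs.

Wien's law gives T = b/λ_max = (2.898×10⁻³ m·K)/(3.0919×10⁻⁷ m) = 9373 K.

T ≈ 9373 K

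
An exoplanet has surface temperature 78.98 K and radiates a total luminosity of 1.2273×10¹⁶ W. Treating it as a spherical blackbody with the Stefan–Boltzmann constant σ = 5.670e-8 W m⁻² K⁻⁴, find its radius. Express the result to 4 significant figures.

L = 4πR²σT⁴ ⇒ R = √(L/(4πσT⁴)).
σT⁴ = 2.20623 W/m², so R = √(1.2273×10¹⁶/(4π×2.20623)) = 2.104×10⁷ m.

R ≈ 2.104×10⁷ m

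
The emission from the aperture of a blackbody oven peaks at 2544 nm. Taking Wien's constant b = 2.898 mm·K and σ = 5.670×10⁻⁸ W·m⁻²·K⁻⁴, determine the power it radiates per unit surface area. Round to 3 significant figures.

I ≈ 9.55×10⁴ W/m²

Wien's law: T = b/λ_max = 2.898×10⁻³/2.544×10⁻⁶ = 1139.15 K.
Then I = σT⁴ = 5.670×10⁻⁸×(1139.15)⁴ = 9.55×10⁴ W/m².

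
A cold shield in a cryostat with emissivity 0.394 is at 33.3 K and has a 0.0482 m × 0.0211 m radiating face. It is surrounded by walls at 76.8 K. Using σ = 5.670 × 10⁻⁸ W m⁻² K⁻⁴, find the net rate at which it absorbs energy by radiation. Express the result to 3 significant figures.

Area A = 0.0482 × 0.0211 = 1.01702×10⁻³ m².
Net radiated power P_net = εσA(T⁴ − T₀⁴) = 0.394×5.670×10⁻⁸×1.01702×10⁻³×(33.3⁴ − 76.8⁴).
T⁴ − T₀⁴ = 1.22964×10⁶ − 3.47892×10⁷ = -3.35596×10⁷ K⁴, so P_net = -7.62×10⁻⁴ W — negative, meaning a net gain of 7.62×10⁻⁴ W.

Net gain ≈ 7.62×10⁻⁴ W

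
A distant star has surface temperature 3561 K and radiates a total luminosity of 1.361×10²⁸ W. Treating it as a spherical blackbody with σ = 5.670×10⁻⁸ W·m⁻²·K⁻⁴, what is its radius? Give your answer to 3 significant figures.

R ≈ 1.09×10¹⁰ m

L = 4πR²σT⁴ ⇒ R = √(L/(4πσT⁴)).
σT⁴ = 9.11740×10⁶ W/m², so R = √(1.361×10²⁸/(4π×9.11740×10⁶)) = 1.09×10¹⁰ m.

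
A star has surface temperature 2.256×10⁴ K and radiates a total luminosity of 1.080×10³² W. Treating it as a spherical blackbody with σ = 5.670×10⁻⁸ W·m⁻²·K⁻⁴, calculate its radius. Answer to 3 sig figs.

R ≈ 2.42×10¹⁰ m

L = 4πR²σT⁴ ⇒ R = √(L/(4πσT⁴)).
σT⁴ = 1.46872×10¹⁰ W/m², so R = √(1.080×10³²/(4π×1.46872×10¹⁰)) = 2.42×10¹⁰ m.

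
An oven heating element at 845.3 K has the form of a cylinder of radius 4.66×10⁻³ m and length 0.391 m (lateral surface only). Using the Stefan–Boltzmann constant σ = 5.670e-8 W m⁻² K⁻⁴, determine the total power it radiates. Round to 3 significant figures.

Lateral area A = 2πrL = 2π×4.66×10⁻³×0.391 = 0.0114483 m².
P = σAT⁴ = 5.670×10⁻⁸ × 0.0114483 × (845.3)⁴ = 331 W.

P ≈ 331 W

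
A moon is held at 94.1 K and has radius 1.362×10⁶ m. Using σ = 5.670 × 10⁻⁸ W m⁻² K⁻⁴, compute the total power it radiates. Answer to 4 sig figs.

P ≈ 1.036×10¹⁴ W

Surface area A = 4πR² = 4π(1.362×10⁶ m)² = 2.33112×10¹³ m².
P = σAT⁴ = 5.670×10⁻⁸ × 2.33112×10¹³ × (94.1)⁴ = 1.036×10¹⁴ W.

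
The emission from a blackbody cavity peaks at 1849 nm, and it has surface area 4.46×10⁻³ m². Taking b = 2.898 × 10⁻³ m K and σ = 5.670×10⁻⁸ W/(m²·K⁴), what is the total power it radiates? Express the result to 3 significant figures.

Wien's law: T = b/λ_max = 2.898×10⁻³/1.849×10⁻⁶ = 1567.33 K.
Area A = 4.46×10⁻³ m².
Then P = σAT⁴ = 5.670×10⁻⁸×4.46×10⁻³×(1567.33)⁴ = 1.53×10³ W.

P ≈ 1.53×10³ W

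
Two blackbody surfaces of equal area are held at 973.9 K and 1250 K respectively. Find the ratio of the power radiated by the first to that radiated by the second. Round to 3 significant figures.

P₁/P₂ ≈ 0.368

With equal areas, P₁/P₂ = (T₁/T₂)⁴ = (973.9/1250)⁴ = 0.368.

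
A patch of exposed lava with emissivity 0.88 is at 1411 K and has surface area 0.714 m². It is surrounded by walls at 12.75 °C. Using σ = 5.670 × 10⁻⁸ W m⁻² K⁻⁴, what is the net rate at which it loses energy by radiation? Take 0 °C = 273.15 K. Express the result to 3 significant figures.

Net loss ≈ 1.41×10⁵ W

Surroundings: T = 12.75 °C + 273.15 = 285.90 K.
Area A = 0.714 m².
Net radiated power P_net = εσA(T⁴ − T₀⁴) = 0.88×5.670×10⁻⁸×0.714×(1411⁴ − 285.90⁴).
T⁴ − T₀⁴ = 3.96377×10¹² − 6.68123×10⁹ = 3.95709×10¹² K⁴, so P_net = 1.41×10⁵ W.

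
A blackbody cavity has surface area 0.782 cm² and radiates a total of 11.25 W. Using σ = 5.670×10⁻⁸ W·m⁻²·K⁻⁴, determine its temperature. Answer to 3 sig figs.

Area A = 0.782 cm² = 7.82×10⁻⁵ m².
P = σAT⁴ ⇒ T = (P/(σA))^(1/4) = (11.25/(5.670×10⁻⁸×7.82×10⁻⁵))^(1/4) = 1.26×10³ K.

T ≈ 1.26×10³ K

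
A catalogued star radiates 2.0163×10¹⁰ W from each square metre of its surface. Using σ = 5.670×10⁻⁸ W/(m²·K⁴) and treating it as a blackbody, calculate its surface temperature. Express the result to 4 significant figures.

T ≈ 2.442×10⁴ K

I = σT⁴, so T = (I/σ)^(1/4) = (2.0163×10¹⁰/(5.670×10⁻⁸))^(1/4) = 2.442×10⁴ K.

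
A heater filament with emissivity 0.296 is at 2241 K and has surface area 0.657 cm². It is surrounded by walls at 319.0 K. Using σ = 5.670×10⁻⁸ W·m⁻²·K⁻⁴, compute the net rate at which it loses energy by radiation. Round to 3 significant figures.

Net loss ≈ 27.8 W

Area A = 0.657 cm² = 6.57×10⁻⁵ m².
Net radiated power P_net = εσA(T⁴ − T₀⁴) = 0.296×5.670×10⁻⁸×6.57×10⁻⁵×(2241⁴ − 319.0⁴).
T⁴ − T₀⁴ = 2.52213×10¹³ − 1.03553×10¹⁰ = 2.52109×10¹³ K⁴, so P_net = 27.8 W.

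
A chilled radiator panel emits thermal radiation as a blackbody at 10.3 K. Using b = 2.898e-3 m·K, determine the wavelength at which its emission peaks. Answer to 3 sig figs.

λ_max ≈ 0.281 mm

Wien's displacement law: λ_max = b/T = (2.898×10⁻³ m·K)/(10.3 K) = 2.814×10⁻⁴ m.
That is 0.281 mm, in the infrared range.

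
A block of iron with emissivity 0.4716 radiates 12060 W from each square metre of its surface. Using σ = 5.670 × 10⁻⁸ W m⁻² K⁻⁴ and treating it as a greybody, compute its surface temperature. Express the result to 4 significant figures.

I = εσT⁴, so T = (I/εσ)^(1/4) = (12060/(0.4716×5.670×10⁻⁸))^(1/4) = 819.5 K.

T ≈ 819.5 K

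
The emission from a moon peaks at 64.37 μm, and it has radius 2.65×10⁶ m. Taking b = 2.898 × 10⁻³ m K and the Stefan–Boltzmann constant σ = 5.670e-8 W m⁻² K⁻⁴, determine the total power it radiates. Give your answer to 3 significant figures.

P ≈ 2.06×10¹³ W

Wien's law: T = b/λ_max = 2.898×10⁻³/6.437×10⁻⁵ = 45.0210 K.
Surface area A = 4πR² = 4π(2.65×10⁶ m)² = 8.82473×10¹³ m².
Then P = σAT⁴ = 5.670×10⁻⁸×8.82473×10¹³×(45.0210)⁴ = 2.06×10¹³ W.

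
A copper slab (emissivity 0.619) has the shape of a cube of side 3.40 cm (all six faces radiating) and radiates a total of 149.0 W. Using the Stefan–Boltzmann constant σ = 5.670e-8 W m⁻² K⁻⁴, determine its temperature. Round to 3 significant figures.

T ≈ 885 K

Area A = 6s² = 6×(0.0340 m)² = 6.936×10⁻³ m².
P = εσAT⁴ ⇒ T = (P/(εσA))^(1/4) = (149.0/(0.619×5.670×10⁻⁸×6.936×10⁻³))^(1/4) = 885 K.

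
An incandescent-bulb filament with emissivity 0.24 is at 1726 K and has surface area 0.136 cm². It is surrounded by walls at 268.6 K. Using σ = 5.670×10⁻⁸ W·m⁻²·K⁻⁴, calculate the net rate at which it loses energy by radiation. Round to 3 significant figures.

Net loss ≈ 1.64 W

Area A = 0.136 cm² = 1.36×10⁻⁵ m².
Net radiated power P_net = εσA(T⁴ − T₀⁴) = 0.24×5.670×10⁻⁸×1.36×10⁻⁵×(1726⁴ − 268.6⁴).
T⁴ − T₀⁴ = 8.87489×10¹² − 5.20504×10⁹ = 8.86968×10¹² K⁴, so P_net = 1.64 W.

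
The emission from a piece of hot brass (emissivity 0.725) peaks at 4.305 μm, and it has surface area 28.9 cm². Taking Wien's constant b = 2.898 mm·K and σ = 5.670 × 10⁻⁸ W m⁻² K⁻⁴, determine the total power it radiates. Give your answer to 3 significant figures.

P ≈ 24.4 W

Wien's law: T = b/λ_max = 2.898×10⁻³/4.305×10⁻⁶ = 673.171 K.
Area A = 28.9 cm² = 2.89×10⁻³ m².
Then P = εσAT⁴ = 0.725×5.670×10⁻⁸×2.89×10⁻³×(673.171)⁴ = 24.4 W.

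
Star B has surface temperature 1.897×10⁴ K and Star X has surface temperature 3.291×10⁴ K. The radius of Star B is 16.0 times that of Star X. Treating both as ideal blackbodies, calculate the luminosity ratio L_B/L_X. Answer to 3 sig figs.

L ∝ R²T⁴, so L_B/L_X = (R_B/R_X)²(T_B/T_X)⁴ = (16.0)² × (1.897×10⁴/3.291×10⁴)⁴ = 256 × 0.110397 = 28.3.

L_B/L_X ≈ 28.3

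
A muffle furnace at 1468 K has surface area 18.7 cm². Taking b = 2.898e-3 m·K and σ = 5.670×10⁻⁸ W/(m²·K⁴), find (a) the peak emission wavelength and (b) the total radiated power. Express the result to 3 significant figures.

(a) λ_max = b/T = 2.898×10⁻³/1468 = 1.974×10⁻⁶ m = 1.97×10³ nm.
Area A = 18.7 cm² = 1.87×10⁻³ m².
(b) P = σAT⁴ = 5.670×10⁻⁸×1.87×10⁻³×(1468)⁴ = 492 W.

λ_max ≈ 1.97×10³ nm; P ≈ 492 W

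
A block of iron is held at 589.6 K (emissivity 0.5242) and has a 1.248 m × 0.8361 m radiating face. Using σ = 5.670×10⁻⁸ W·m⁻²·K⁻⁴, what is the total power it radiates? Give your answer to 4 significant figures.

P ≈ 3748 W

Area A = 1.248 × 0.8361 = 1.04345 m².
P = εσAT⁴ = 0.5242 × 5.670×10⁻⁸ × 1.04345 × (589.6)⁴ = 3748 W.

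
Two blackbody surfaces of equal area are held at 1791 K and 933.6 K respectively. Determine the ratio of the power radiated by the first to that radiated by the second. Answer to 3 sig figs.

P₁/P₂ ≈ 13.5

With equal areas, P₁/P₂ = (T₁/T₂)⁴ = (1791/933.6)⁴ = 13.5.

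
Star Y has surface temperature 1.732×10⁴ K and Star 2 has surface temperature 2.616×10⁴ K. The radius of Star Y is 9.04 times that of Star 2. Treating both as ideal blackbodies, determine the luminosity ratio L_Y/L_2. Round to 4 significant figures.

L_Y/L_2 ≈ 15.70

L ∝ R²T⁴, so L_Y/L_2 = (R_Y/R_2)²(T_Y/T_2)⁴ = (9.04)² × (1.732×10⁴/2.616×10⁴)⁴ = 81.7216 × 0.192150 = 15.70.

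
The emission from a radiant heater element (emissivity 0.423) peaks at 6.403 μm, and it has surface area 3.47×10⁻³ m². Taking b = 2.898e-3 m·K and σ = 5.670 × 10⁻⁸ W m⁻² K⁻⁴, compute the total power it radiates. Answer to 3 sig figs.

Wien's law: T = b/λ_max = 2.898×10⁻³/6.403×10⁻⁶ = 452.600 K.
Area A = 3.47×10⁻³ m².
Then P = εσAT⁴ = 0.423×5.670×10⁻⁸×3.47×10⁻³×(452.600)⁴ = 3.49 W.

P ≈ 3.49 W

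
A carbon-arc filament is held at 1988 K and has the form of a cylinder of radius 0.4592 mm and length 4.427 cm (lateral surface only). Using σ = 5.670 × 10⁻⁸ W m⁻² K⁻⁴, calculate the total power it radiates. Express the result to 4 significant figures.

P ≈ 113.1 W

Lateral area A = 2πrL = 2π×4.592×10⁻⁴×0.04427 = 1.27730×10⁻⁴ m².
P = σAT⁴ = 5.670×10⁻⁸ × 1.27730×10⁻⁴ × (1988)⁴ = 113.1 W.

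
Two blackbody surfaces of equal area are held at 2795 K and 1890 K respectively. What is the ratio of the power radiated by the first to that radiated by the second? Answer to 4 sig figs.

With equal areas, P₁/P₂ = (T₁/T₂)⁴ = (2795/1890)⁴ = 4.783.

P₁/P₂ ≈ 4.783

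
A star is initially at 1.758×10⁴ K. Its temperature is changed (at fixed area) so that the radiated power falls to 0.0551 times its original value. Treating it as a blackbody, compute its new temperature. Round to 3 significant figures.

T₂ ≈ 8.52×10³ K

P ∝ T⁴, so T₂/T₁ = (P₂/P₁)^(1/4) = (0.0551)^(1/4) = 0.484493.
T₂ = 1.758×10⁴ × 0.484493 = 8.52×10³ K.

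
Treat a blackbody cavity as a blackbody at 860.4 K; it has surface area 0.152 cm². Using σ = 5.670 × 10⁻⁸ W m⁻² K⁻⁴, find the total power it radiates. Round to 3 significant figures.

Area A = 0.152 cm² = 1.52×10⁻⁵ m².
P = σAT⁴ = 5.670×10⁻⁸ × 1.52×10⁻⁵ × (860.4)⁴ = 0.472 W.

P ≈ 0.472 W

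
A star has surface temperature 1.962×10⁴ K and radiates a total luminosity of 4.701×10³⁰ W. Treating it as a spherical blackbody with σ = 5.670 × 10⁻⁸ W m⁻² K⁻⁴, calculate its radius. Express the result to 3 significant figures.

R ≈ 6.67×10⁹ m

L = 4πR²σT⁴ ⇒ R = √(L/(4πσT⁴)).
σT⁴ = 8.40193×10⁹ W/m², so R = √(4.701×10³⁰/(4π×8.40193×10⁹)) = 6.67×10⁹ m.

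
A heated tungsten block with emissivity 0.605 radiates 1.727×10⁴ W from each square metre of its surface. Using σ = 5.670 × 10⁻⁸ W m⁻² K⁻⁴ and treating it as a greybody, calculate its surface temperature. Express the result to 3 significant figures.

T ≈ 842 K

I = εσT⁴, so T = (I/εσ)^(1/4) = (1.727×10⁴/(0.605×5.670×10⁻⁸))^(1/4) = 842 K.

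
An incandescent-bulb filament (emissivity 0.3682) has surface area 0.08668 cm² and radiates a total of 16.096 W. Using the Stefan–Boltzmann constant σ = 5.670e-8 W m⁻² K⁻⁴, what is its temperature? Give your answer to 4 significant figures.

Area A = 0.08668 cm² = 8.668×10⁻⁶ m².
P = εσAT⁴ ⇒ T = (P/(εσA))^(1/4) = (16.096/(0.3682×5.670×10⁻⁸×8.668×10⁻⁶))^(1/4) = 3071 K.

T ≈ 3071 K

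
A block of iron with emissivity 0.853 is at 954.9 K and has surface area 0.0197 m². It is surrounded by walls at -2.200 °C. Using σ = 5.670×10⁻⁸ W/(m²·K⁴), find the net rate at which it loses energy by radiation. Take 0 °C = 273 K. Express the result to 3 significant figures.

Surroundings: T = -2.200 °C + 273 = 270.800 K.
Area A = 0.0197 m².
Net radiated power P_net = εσA(T⁴ − T₀⁴) = 0.853×5.670×10⁻⁸×0.0197×(954.9⁴ − 270.800⁴).
T⁴ − T₀⁴ = 8.31441×10¹¹ − 5.37768×10⁹ = 8.26063×10¹¹ K⁴, so P_net = 787 W.

Net loss ≈ 787 W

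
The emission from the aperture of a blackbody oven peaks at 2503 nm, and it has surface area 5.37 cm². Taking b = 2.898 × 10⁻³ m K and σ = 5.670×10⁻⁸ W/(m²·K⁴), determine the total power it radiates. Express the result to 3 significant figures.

Wien's law: T = b/λ_max = 2.898×10⁻³/2.503×10⁻⁶ = 1157.81 K.
Area A = 5.37 cm² = 5.37×10⁻⁴ m².
Then P = σAT⁴ = 5.670×10⁻⁸×5.37×10⁻⁴×(1157.81)⁴ = 54.7 W.

P ≈ 54.7 W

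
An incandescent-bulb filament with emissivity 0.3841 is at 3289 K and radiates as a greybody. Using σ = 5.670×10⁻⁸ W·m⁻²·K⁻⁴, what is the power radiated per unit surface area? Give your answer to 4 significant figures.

Stefan–Boltzmann: I = εσT⁴ = 0.3841 × 5.670×10⁻⁸ × (3289)⁴ = 2.548×10⁶ W/m².

I ≈ 2.548×10⁶ W/m²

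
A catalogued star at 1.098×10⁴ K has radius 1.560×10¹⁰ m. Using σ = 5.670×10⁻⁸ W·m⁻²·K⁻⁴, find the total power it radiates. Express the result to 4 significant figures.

Surface area A = 4πR² = 4π(1.560×10¹⁰ m)² = 3.05815×10²¹ m².
P = σAT⁴ = 5.670×10⁻⁸ × 3.05815×10²¹ × (1.098×10⁴)⁴ = 2.520×10³⁰ W.

P ≈ 2.520×10³⁰ W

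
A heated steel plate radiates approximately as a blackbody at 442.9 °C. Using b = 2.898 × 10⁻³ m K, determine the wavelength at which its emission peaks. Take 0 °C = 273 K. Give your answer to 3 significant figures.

T = 442.9 °C + 273 = 715.9 K.
Wien's displacement law: λ_max = b/T = (2.898×10⁻³ m·K)/(715.9 K) = 4.048×10⁻⁶ m.
That is 4.05 μm, in the infrared range.

λ_max ≈ 4.05 μm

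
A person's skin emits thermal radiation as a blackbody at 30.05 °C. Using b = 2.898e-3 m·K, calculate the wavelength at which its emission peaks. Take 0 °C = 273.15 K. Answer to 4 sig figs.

λ_max ≈ 9.558 μm

T = 30.05 °C + 273.15 = 303.20 K.
Wien's displacement law: λ_max = b/T = (2.898×10⁻³ m·K)/(303.20 K) = 9.5580×10⁻⁶ m.
That is 9.558 μm, in the infrared range.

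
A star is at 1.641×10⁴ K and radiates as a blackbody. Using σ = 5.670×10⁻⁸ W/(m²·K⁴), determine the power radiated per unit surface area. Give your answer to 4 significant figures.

Stefan–Boltzmann: I = σT⁴ = 5.670×10⁻⁸ × (1.641×10⁴)⁴ = 4.112×10⁹ W/m².

I ≈ 4.112×10⁹ W/m²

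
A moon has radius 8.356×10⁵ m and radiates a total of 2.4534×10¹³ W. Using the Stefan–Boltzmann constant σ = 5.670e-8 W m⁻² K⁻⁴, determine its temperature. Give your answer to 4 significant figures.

T ≈ 83.80 K

Surface area A = 4πR² = 4π(8.356×10⁵ m)² = 8.77418×10¹² m².
P = σAT⁴ ⇒ T = (P/(σA))^(1/4) = (2.4534×10¹³/(5.670×10⁻⁸×8.77418×10¹²))^(1/4) = 83.80 K.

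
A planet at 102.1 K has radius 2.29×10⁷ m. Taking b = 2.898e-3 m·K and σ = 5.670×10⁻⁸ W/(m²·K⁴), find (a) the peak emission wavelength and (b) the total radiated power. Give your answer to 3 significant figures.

(a) λ_max = b/T = 2.898×10⁻³/102.1 = 2.838×10⁻⁵ m = 28.4 μm.
Surface area A = 4πR² = 4π(2.29×10⁷ m)² = 6.58993×10¹⁵ m².
(b) P = σAT⁴ = 5.670×10⁻⁸×6.58993×10¹⁵×(102.1)⁴ = 4.06×10¹⁶ W.

λ_max ≈ 28.4 μm; P ≈ 4.06×10¹⁶ W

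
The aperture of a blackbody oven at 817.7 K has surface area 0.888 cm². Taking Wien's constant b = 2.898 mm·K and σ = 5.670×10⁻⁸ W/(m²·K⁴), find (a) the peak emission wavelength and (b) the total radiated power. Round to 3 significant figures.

(a) λ_max = b/T = 2.898×10⁻³/817.7 = 3.544×10⁻⁶ m = 3.54 μm.
Area A = 0.888 cm² = 8.88×10⁻⁵ m².
(b) P = σAT⁴ = 5.670×10⁻⁸×8.88×10⁻⁵×(817.7)⁴ = 2.25 W.

λ_max ≈ 3.54 μm; P ≈ 2.25 W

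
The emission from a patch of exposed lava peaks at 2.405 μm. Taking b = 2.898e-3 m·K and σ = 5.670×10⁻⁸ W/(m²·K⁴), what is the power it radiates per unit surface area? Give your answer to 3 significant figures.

I ≈ 1.20×10⁵ W/m²

Wien's law: T = b/λ_max = 2.898×10⁻³/2.405×10⁻⁶ = 1204.99 K.
Then I = σT⁴ = 5.670×10⁻⁸×(1204.99)⁴ = 1.20×10⁵ W/m².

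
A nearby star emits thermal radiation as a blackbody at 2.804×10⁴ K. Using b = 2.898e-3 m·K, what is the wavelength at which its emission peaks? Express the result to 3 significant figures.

λ_max ≈ 103 nm

Wien's displacement law: λ_max = b/T = (2.898×10⁻³ m·K)/(2.804×10⁴ K) = 1.034×10⁻⁷ m.
That is 103 nm, in the ultraviolet range.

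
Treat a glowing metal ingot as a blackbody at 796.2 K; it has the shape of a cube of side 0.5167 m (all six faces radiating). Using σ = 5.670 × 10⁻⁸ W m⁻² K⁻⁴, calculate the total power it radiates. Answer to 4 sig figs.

Area A = 6s² = 6×(0.5167 m)² = 1.60187 m².
P = σAT⁴ = 5.670×10⁻⁸ × 1.60187 × (796.2)⁴ = 3.650×10⁴ W.

P ≈ 3.650×10⁴ W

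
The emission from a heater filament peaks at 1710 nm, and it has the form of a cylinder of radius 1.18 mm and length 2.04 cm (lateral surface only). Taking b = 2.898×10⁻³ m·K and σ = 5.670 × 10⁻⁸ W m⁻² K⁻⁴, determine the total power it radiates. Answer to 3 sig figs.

Wien's law: T = b/λ_max = 2.898×10⁻³/1.710×10⁻⁶ = 1694.74 K.
Lateral area A = 2πrL = 2π×1.18×10⁻³×0.0204 = 1.51249×10⁻⁴ m².
Then P = σAT⁴ = 5.670×10⁻⁸×1.51249×10⁻⁴×(1694.74)⁴ = 70.7 W.

P ≈ 70.7 W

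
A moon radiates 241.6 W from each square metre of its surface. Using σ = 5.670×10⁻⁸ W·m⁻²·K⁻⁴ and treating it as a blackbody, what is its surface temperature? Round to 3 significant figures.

I = σT⁴, so T = (I/σ)^(1/4) = (241.6/(5.670×10⁻⁸))^(1/4) = 255 K.

T ≈ 255 K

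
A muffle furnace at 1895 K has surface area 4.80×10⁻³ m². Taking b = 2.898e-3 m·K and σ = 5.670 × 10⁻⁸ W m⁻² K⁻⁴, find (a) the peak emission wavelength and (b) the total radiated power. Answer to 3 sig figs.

λ_max ≈ 1.53×10³ nm; P ≈ 3.51×10³ W

(a) λ_max = b/T = 2.898×10⁻³/1895 = 1.529×10⁻⁶ m = 1.53×10³ nm.
Area A = 4.80×10⁻³ m².
(b) P = σAT⁴ = 5.670×10⁻⁸×4.80×10⁻³×(1895)⁴ = 3.51×10³ W.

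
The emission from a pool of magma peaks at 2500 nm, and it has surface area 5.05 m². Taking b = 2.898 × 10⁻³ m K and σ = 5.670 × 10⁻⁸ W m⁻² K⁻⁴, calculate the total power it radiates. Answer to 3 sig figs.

P ≈ 5.17×10⁵ W

Wien's law: T = b/λ_max = 2.898×10⁻³/2.500×10⁻⁶ = 1159.20 K.
Area A = 5.05 m².
Then P = σAT⁴ = 5.670×10⁻⁸×5.05×(1159.20)⁴ = 5.17×10⁵ W.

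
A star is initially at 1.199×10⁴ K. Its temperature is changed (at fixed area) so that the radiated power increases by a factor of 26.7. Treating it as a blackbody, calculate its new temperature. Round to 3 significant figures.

T₂ ≈ 2.73×10⁴ K

P ∝ T⁴, so T₂/T₁ = (P₂/P₁)^(1/4) = (26.7)^(1/4) = 2.27315.
T₂ = 1.199×10⁴ × 2.27315 = 2.73×10⁴ K.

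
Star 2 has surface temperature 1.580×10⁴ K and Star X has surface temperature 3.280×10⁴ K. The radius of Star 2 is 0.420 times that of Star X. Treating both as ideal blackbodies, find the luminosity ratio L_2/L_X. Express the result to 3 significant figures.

L ∝ R²T⁴, so L_2/L_X = (R_2/R_X)²(T_2/T_X)⁴ = (0.420)² × (1.580×10⁴/3.280×10⁴)⁴ = 0.1764 × 0.0538435 = 9.50×10⁻³.

L_2/L_X ≈ 9.50×10⁻³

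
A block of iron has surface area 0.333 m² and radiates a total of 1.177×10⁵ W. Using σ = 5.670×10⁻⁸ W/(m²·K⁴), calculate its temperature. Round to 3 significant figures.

Area A = 0.333 m².
P = σAT⁴ ⇒ T = (P/(σA))^(1/4) = (1.177×10⁵/(5.670×10⁻⁸×0.333))^(1/4) = 1.58×10³ K.

T ≈ 1.58×10³ K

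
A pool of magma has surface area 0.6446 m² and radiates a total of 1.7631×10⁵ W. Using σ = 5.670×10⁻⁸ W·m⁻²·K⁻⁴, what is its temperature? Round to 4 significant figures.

T ≈ 1482 K

Area A = 0.6446 m².
P = σAT⁴ ⇒ T = (P/(σA))^(1/4) = (1.7631×10⁵/(5.670×10⁻⁸×0.6446))^(1/4) = 1482 K.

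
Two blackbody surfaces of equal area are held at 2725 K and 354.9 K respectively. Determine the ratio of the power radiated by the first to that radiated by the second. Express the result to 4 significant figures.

P₁/P₂ ≈ 3476

With equal areas, P₁/P₂ = (T₁/T₂)⁴ = (2725/354.9)⁴ = 3476.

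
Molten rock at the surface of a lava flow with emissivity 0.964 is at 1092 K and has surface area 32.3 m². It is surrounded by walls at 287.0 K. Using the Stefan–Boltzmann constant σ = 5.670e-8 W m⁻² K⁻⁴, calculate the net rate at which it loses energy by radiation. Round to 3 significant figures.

Net loss ≈ 2.50×10⁶ W

Area A = 32.3 m².
Net radiated power P_net = εσA(T⁴ − T₀⁴) = 0.964×5.670×10⁻⁸×32.3×(1092⁴ − 287.0⁴).
T⁴ − T₀⁴ = 1.42197×10¹² − 6.78465×10⁹ = 1.41519×10¹² K⁴, so P_net = 2.50×10⁶ W.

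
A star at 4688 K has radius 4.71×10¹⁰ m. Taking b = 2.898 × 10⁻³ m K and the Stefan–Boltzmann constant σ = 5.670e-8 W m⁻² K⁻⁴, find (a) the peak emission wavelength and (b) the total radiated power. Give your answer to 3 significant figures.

λ_max ≈ 618 nm; P ≈ 7.63×10²⁹ W

(a) λ_max = b/T = 2.898×10⁻³/4688 = 6.182×10⁻⁷ m = 618 nm.
Surface area A = 4πR² = 4π(4.71×10¹⁰ m)² = 2.78774×10²² m².
(b) P = σAT⁴ = 5.670×10⁻⁸×2.78774×10²²×(4688)⁴ = 7.63×10²⁹ W.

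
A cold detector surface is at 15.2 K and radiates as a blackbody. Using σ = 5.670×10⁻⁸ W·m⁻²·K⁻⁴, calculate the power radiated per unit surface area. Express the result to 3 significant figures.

I ≈ 3.03×10⁻³ W/m²

Stefan–Boltzmann: I = σT⁴ = 5.670×10⁻⁸ × (15.2)⁴ = 3.03×10⁻³ W/m².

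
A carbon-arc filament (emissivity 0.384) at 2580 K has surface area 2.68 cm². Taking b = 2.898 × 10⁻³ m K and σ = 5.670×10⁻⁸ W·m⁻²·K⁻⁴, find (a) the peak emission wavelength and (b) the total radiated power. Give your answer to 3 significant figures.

λ_max ≈ 1.12 μm; P ≈ 259 W

(a) λ_max = b/T = 2.898×10⁻³/2580 = 1.123×10⁻⁶ m = 1.12 μm.
Area A = 2.68 cm² = 2.68×10⁻⁴ m².
(b) P = εσAT⁴ = 0.384×5.670×10⁻⁸×2.68×10⁻⁴×(2580)⁴ = 259 W.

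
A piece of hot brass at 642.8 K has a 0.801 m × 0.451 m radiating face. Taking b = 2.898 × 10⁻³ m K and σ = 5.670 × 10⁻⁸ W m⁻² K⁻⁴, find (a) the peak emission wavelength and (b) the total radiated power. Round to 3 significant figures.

λ_max ≈ 4.51 μm; P ≈ 3.50×10³ W

(a) λ_max = b/T = 2.898×10⁻³/642.8 = 4.508×10⁻⁶ m = 4.51 μm.
Area A = 0.801 × 0.451 = 0.361251 m².
(b) P = σAT⁴ = 5.670×10⁻⁸×0.361251×(642.8)⁴ = 3.50×10³ W.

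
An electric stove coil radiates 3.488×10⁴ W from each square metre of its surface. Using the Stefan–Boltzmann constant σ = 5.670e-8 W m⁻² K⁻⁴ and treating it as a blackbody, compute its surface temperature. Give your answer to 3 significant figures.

I = σT⁴, so T = (I/σ)^(1/4) = (3.488×10⁴/(5.670×10⁻⁸))^(1/4) = 886 K.

T ≈ 886 K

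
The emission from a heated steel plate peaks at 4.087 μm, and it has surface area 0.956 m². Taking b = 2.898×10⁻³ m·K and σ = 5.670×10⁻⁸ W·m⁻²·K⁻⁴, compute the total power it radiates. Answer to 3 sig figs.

Wien's law: T = b/λ_max = 2.898×10⁻³/4.087×10⁻⁶ = 709.078 K.
Area A = 0.956 m².
Then P = σAT⁴ = 5.670×10⁻⁸×0.956×(709.078)⁴ = 1.37×10⁴ W.

P ≈ 1.37×10⁴ W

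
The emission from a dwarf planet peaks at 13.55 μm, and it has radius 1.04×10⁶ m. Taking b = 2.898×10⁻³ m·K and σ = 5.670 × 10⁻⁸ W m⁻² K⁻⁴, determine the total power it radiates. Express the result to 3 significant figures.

Wien's law: T = b/λ_max = 2.898×10⁻³/1.355×10⁻⁵ = 213.875 K.
Surface area A = 4πR² = 4π(1.04×10⁶ m)² = 1.35918×10¹³ m².
Then P = σAT⁴ = 5.670×10⁻⁸×1.35918×10¹³×(213.875)⁴ = 1.61×10¹⁵ W.

P ≈ 1.61×10¹⁵ W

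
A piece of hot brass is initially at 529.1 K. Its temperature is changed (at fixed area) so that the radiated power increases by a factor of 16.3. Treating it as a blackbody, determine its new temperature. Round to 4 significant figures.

P ∝ T⁴, so T₂/T₁ = (P₂/P₁)^(1/4) = (16.3)^(1/4) = 2.00931.
T₂ = 529.1 × 2.00931 = 1063 K.

T₂ ≈ 1063 K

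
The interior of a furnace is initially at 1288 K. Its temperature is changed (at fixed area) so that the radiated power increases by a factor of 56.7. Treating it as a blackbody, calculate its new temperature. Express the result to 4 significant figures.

T₂ ≈ 3534 K

P ∝ T⁴, so T₂/T₁ = (P₂/P₁)^(1/4) = (56.7)^(1/4) = 2.74407.
T₂ = 1288 × 2.74407 = 3534 K.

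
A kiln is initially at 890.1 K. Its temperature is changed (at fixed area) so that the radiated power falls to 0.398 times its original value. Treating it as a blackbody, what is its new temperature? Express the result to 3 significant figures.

P ∝ T⁴, so T₂/T₁ = (P₂/P₁)^(1/4) = (0.398)^(1/4) = 0.794275.
T₂ = 890.1 × 0.794275 = 707 K.

T₂ ≈ 707 K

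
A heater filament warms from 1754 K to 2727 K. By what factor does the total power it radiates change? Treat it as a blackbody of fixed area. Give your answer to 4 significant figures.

P₂/P₁ ≈ 5.843

P ∝ T⁴, so P₂/P₁ = (T₂/T₁)⁴ = (2727/1754)⁴ = (1.55473)⁴ = 5.843.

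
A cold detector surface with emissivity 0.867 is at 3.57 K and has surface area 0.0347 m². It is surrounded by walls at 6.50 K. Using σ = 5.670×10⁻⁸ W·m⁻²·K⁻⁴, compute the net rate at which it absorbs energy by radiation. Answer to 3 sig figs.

Area A = 0.0347 m².
Net radiated power P_net = εσA(T⁴ − T₀⁴) = 0.867×5.670×10⁻⁸×0.0347×(3.57⁴ − 6.50⁴).
T⁴ − T₀⁴ = 162.432 − 1785.06 = -1622.63 K⁴, so P_net = -2.77×10⁻⁶ W — negative, meaning a net gain of 2.77×10⁻⁶ W.

Net gain ≈ 2.77×10⁻⁶ W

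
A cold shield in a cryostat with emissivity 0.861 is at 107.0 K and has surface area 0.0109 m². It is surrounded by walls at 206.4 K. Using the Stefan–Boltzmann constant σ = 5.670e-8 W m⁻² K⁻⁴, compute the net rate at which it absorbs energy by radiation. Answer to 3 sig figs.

Area A = 0.0109 m².
Net radiated power P_net = εσA(T⁴ − T₀⁴) = 0.861×5.670×10⁻⁸×0.0109×(107.0⁴ − 206.4⁴).
T⁴ − T₀⁴ = 1.31080×10⁸ − 1.81484×10⁹ = -1.68376×10⁹ K⁴, so P_net = -0.896 W — negative, meaning a net gain of 0.896 W.

Net gain ≈ 0.896 W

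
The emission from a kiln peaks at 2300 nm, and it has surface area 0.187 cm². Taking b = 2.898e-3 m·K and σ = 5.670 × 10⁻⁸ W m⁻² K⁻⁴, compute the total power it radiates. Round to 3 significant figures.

P ≈ 2.67 W

Wien's law: T = b/λ_max = 2.898×10⁻³/2.300×10⁻⁶ = 1260.00 K.
Area A = 0.187 cm² = 1.87×10⁻⁵ m².
Then P = σAT⁴ = 5.670×10⁻⁸×1.87×10⁻⁵×(1260.00)⁴ = 2.67 W.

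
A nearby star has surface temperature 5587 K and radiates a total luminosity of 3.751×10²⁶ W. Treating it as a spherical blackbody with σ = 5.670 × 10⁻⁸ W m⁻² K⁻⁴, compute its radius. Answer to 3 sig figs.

L = 4πR²σT⁴ ⇒ R = √(L/(4πσT⁴)).
σT⁴ = 5.52456×10⁷ W/m², so R = √(3.751×10²⁶/(4π×5.52456×10⁷)) = 7.35×10⁸ m.

R ≈ 7.35×10⁸ m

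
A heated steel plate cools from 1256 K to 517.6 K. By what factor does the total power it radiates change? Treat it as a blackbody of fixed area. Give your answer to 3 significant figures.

P₂/P₁ ≈ 0.0288

P ∝ T⁴, so P₂/P₁ = (T₂/T₁)⁴ = (517.6/1256)⁴ = (0.412102)⁴ = 0.0288.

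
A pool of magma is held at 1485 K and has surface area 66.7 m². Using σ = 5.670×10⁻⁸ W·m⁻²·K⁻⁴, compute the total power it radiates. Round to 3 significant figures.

P ≈ 1.84×10⁷ W

Area A = 66.7 m².
P = σAT⁴ = 5.670×10⁻⁸ × 66.7 × (1485)⁴ = 1.84×10⁷ W.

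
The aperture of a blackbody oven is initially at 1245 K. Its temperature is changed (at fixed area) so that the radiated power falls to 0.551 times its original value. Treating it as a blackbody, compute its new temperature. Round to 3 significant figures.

P ∝ T⁴, so T₂/T₁ = (P₂/P₁)^(1/4) = (0.551)^(1/4) = 0.861565.
T₂ = 1245 × 0.861565 = 1.07×10³ K.

T₂ ≈ 1.07×10³ K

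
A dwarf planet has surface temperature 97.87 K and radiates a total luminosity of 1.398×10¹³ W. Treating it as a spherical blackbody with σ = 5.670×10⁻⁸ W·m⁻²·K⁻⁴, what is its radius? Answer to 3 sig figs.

R ≈ 4.62×10⁵ m

L = 4πR²σT⁴ ⇒ R = √(L/(4πσT⁴)).
σT⁴ = 5.20213 W/m², so R = √(1.398×10¹³/(4π×5.20213)) = 4.62×10⁵ m.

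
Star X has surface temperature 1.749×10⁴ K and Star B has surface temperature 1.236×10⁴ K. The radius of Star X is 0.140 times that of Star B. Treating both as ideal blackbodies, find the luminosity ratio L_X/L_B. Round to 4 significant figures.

L_X/L_B ≈ 0.07859

L ∝ R²T⁴, so L_X/L_B = (R_X/R_B)²(T_X/T_B)⁴ = (0.140)² × (1.749×10⁴/1.236×10⁴)⁴ = 0.0196 × 4.00946 = 0.07859.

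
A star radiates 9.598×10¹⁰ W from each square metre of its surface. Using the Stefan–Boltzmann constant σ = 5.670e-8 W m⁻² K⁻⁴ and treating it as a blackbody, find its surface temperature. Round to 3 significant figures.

I = σT⁴, so T = (I/σ)^(1/4) = (9.598×10¹⁰/(5.670×10⁻⁸))^(1/4) = 3.61×10⁴ K.

T ≈ 3.61×10⁴ K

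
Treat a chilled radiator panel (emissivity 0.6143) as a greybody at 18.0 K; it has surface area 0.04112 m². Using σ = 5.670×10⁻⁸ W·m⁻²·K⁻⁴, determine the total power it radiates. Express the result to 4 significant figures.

Area A = 0.04112 m².
P = εσAT⁴ = 0.6143 × 5.670×10⁻⁸ × 0.04112 × (18.0)⁴ = 1.504×10⁻⁴ W.

P ≈ 1.504×10⁻⁴ W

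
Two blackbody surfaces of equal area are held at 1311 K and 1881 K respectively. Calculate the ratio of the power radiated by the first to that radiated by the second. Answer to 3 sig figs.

P₁/P₂ ≈ 0.236

With equal areas, P₁/P₂ = (T₁/T₂)⁴ = (1311/1881)⁴ = 0.236.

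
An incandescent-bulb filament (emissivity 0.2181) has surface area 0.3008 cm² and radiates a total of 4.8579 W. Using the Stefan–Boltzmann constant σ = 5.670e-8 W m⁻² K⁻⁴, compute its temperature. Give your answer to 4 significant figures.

T ≈ 1901 K

Area A = 0.3008 cm² = 3.008×10⁻⁵ m².
P = εσAT⁴ ⇒ T = (P/(εσA))^(1/4) = (4.8579/(0.2181×5.670×10⁻⁸×3.008×10⁻⁵))^(1/4) = 1901 K.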